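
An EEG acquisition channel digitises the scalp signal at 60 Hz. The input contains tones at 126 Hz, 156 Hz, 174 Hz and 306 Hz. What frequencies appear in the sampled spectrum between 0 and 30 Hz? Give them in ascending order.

6 Hz, 24 Hz

fs/2 = 30 Hz.
126 Hz mod fs = 6 Hz.
6 Hz ≤ fs/2 = 30 Hz, appears at 6 Hz.
156 Hz mod fs = 36 Hz.
36 Hz > fs/2 = 30 Hz, folds to fs − 36 Hz = 24 Hz.
174 Hz mod fs = 54 Hz.
54 Hz > fs/2 = 30 Hz, folds to fs − 54 Hz = 6 Hz.
306 Hz mod fs = 6 Hz.
6 Hz ≤ fs/2 = 30 Hz, appears at 6 Hz.
Distinct values: {6 Hz, 24 Hz}.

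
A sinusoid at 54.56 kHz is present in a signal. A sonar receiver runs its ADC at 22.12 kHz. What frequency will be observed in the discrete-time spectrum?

10.32 kHz

54.56 kHz mod fs = 10.32 kHz.
10.32 kHz ≤ fs/2 = 11.06 kHz, appears at 10.32 kHz.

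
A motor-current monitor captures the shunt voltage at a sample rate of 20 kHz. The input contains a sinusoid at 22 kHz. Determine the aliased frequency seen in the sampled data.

22 kHz mod fs = 2 kHz.
2 kHz ≤ fs/2 = 10 kHz, appears at 2 kHz.

2 kHz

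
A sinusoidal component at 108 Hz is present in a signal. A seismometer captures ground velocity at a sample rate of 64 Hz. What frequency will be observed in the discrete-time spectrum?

20 Hz

108 Hz mod fs = 44 Hz.
44 Hz > fs/2 = 32 Hz, folds to fs − 44 Hz = 20 Hz.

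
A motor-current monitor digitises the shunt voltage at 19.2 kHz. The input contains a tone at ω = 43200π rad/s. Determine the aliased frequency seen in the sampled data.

2.4 kHz

ω = 43200π rad/s → f = ω/(2π) = 21600 Hz = 21.6 kHz.
21.6 kHz mod fs = 2.4 kHz.
2.4 kHz ≤ fs/2 = 9.6 kHz, appears at 2.4 kHz.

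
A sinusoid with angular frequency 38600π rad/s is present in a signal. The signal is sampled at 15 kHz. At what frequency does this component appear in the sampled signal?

4.3 kHz

ω = 38600π rad/s → f = ω/(2π) = 19300 Hz = 19.3 kHz.
19.3 kHz mod fs = 4.3 kHz.
4.3 kHz ≤ fs/2 = 7.5 kHz, appears at 4.3 kHz.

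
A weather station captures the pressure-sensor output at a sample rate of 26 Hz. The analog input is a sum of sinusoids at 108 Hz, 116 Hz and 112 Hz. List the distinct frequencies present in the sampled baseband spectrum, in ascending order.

fs/2 = 13 Hz.
108 Hz mod fs = 4 Hz.
4 Hz ≤ fs/2 = 13 Hz, appears at 4 Hz.
116 Hz mod fs = 12 Hz.
12 Hz ≤ fs/2 = 13 Hz, appears at 12 Hz.
112 Hz mod fs = 8 Hz.
8 Hz ≤ fs/2 = 13 Hz, appears at 8 Hz.
Distinct values: {4 Hz, 8 Hz, 12 Hz}.

4 Hz, 8 Hz, 12 Hz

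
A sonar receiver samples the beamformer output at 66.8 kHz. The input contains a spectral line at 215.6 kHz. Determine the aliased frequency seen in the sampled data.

215.6 kHz mod fs = 15.2 kHz.
15.2 kHz ≤ fs/2 = 33.4 kHz, appears at 15.2 kHz.

15.2 kHz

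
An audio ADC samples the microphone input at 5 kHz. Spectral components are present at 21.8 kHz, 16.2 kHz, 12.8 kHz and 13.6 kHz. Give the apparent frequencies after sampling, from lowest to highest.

1.2 kHz, 1.4 kHz, 1.8 kHz, 2.2 kHz

fs/2 = 2.5 kHz.
21.8 kHz mod fs = 1.8 kHz.
1.8 kHz ≤ fs/2 = 2.5 kHz, appears at 1.8 kHz.
16.2 kHz mod fs = 1.2 kHz.
1.2 kHz ≤ fs/2 = 2.5 kHz, appears at 1.2 kHz.
12.8 kHz mod fs = 2.8 kHz.
2.8 kHz > fs/2 = 2.5 kHz, folds to fs − 2.8 kHz = 2.2 kHz.
13.6 kHz mod fs = 3.6 kHz.
3.6 kHz > fs/2 = 2.5 kHz, folds to fs − 3.6 kHz = 1.4 kHz.
Distinct values: {1.2 kHz, 1.4 kHz, 1.8 kHz, 2.2 kHz}.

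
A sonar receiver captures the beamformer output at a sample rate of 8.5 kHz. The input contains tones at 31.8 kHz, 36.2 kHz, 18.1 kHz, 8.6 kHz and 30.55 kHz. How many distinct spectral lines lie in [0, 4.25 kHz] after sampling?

4

fs/2 = 4.25 kHz.
31.8 kHz mod fs = 6.3 kHz.
6.3 kHz > fs/2 = 4.25 kHz, folds to fs − 6.3 kHz = 2.2 kHz.
36.2 kHz mod fs = 2.2 kHz.
2.2 kHz ≤ fs/2 = 4.25 kHz, appears at 2.2 kHz.
18.1 kHz mod fs = 1.1 kHz.
1.1 kHz ≤ fs/2 = 4.25 kHz, appears at 1.1 kHz.
8.6 kHz mod fs = 0.1 kHz.
0.1 kHz ≤ fs/2 = 4.25 kHz, appears at 0.1 kHz.
30.55 kHz mod fs = 5.05 kHz.
5.05 kHz > fs/2 = 4.25 kHz, folds to fs − 5.05 kHz = 3.45 kHz.
Distinct values: {0.1 kHz, 1.1 kHz, 2.2 kHz, 3.45 kHz} → 4.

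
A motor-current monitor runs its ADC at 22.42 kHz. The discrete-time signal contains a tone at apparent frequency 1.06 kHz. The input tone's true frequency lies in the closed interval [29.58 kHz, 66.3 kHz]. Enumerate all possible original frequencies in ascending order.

43.78 kHz, 45.9 kHz, 66.2 kHz

Frequencies that alias to 1.06 kHz are k·fs ± 1.06 kHz for integer k ≥ 0.
k=0: 1.06 kHz.
k=1: 21.36 kHz, 23.48 kHz.
k=2: 43.78 kHz, 45.9 kHz.
k=3: 66.2 kHz, 68.32 kHz.
k=4: 88.62 kHz, 90.74 kHz.
Within [29.58 kHz, 66.3 kHz]: 43.78 kHz, 45.9 kHz, 66.2 kHz.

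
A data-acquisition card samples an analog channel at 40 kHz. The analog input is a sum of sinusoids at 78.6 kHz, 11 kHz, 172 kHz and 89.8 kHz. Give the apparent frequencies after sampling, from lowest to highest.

fs/2 = 20 kHz.
78.6 kHz mod fs = 38.6 kHz.
38.6 kHz > fs/2 = 20 kHz, folds to fs − 38.6 kHz = 1.4 kHz.
11 kHz ≤ fs/2 = 20 kHz, passes unchanged.
172 kHz mod fs = 12 kHz.
12 kHz ≤ fs/2 = 20 kHz, appears at 12 kHz.
89.8 kHz mod fs = 9.8 kHz.
9.8 kHz ≤ fs/2 = 20 kHz, appears at 9.8 kHz.
Distinct values: {1.4 kHz, 9.8 kHz, 11 kHz, 12 kHz}.

1.4 kHz, 9.8 kHz, 11 kHz, 12 kHz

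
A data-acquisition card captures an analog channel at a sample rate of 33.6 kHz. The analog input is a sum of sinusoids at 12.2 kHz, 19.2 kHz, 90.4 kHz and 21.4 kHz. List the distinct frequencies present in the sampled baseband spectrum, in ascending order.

fs/2 = 16.8 kHz.
12.2 kHz ≤ fs/2 = 16.8 kHz, passes unchanged.
19.2 kHz > fs/2 = 16.8 kHz, folds to fs − 19.2 kHz = 14.4 kHz.
90.4 kHz mod fs = 23.2 kHz.
23.2 kHz > fs/2 = 16.8 kHz, folds to fs − 23.2 kHz = 10.4 kHz.
21.4 kHz > fs/2 = 16.8 kHz, folds to fs − 21.4 kHz = 12.2 kHz.
Distinct values: {10.4 kHz, 12.2 kHz, 14.4 kHz}.

10.4 kHz, 12.2 kHz, 14.4 kHz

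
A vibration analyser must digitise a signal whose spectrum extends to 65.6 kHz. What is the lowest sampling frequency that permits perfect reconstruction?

Nyquist rate = 2 × 65.6 kHz = 131.2 kHz.

131.2 kHz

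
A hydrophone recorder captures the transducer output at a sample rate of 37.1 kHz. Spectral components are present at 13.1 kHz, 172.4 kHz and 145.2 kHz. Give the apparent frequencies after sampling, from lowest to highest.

3.2 kHz, 13.1 kHz

fs/2 = 18.55 kHz.
13.1 kHz ≤ fs/2 = 18.55 kHz, passes unchanged.
172.4 kHz mod fs = 24 kHz.
24 kHz > fs/2 = 18.55 kHz, folds to fs − 24 kHz = 13.1 kHz.
145.2 kHz mod fs = 33.9 kHz.
33.9 kHz > fs/2 = 18.55 kHz, folds to fs − 33.9 kHz = 3.2 kHz.
Distinct values: {3.2 kHz, 13.1 kHz}.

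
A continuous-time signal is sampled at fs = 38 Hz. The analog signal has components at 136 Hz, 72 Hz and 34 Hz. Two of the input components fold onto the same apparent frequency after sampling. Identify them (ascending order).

34 Hz, 72 Hz

fs/2 = 19 Hz.
136 Hz mod fs = 22 Hz.
22 Hz > fs/2 = 19 Hz, folds to fs − 22 Hz = 16 Hz.
72 Hz mod fs = 34 Hz.
34 Hz > fs/2 = 19 Hz, folds to fs − 34 Hz = 4 Hz.
34 Hz > fs/2 = 19 Hz, folds to fs − 34 Hz = 4 Hz.
34 Hz and 72 Hz both map to 4 Hz.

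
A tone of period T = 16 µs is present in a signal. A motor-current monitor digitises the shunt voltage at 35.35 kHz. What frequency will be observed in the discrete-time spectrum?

8.2 kHz

T = 16 µs → f = 1/T = 62.5 kHz.
62.5 kHz mod fs = 27.15 kHz.
27.15 kHz > fs/2 = 17.675 kHz, folds to fs − 27.15 kHz = 8.2 kHz.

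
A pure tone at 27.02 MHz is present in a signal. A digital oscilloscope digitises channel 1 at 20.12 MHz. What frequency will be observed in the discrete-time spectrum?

27.02 MHz mod fs = 6.9 MHz.
6.9 MHz ≤ fs/2 = 10.06 MHz, appears at 6.9 MHz.

6.9 MHz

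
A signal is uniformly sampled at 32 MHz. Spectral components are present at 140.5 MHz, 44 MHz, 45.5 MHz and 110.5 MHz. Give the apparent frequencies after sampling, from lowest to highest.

12 MHz, 12.5 MHz, 13.5 MHz, 14.5 MHz

fs/2 = 16 MHz.
140.5 MHz mod fs = 12.5 MHz.
12.5 MHz ≤ fs/2 = 16 MHz, appears at 12.5 MHz.
44 MHz mod fs = 12 MHz.
12 MHz ≤ fs/2 = 16 MHz, appears at 12 MHz.
45.5 MHz mod fs = 13.5 MHz.
13.5 MHz ≤ fs/2 = 16 MHz, appears at 13.5 MHz.
110.5 MHz mod fs = 14.5 MHz.
14.5 MHz ≤ fs/2 = 16 MHz, appears at 14.5 MHz.
Distinct values: {12 MHz, 12.5 MHz, 13.5 MHz, 14.5 MHz}.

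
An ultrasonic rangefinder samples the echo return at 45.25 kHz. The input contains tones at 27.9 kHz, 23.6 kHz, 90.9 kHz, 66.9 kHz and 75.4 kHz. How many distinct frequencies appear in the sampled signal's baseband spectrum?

fs/2 = 22.625 kHz.
27.9 kHz > fs/2 = 22.625 kHz, folds to fs − 27.9 kHz = 17.35 kHz.
23.6 kHz > fs/2 = 22.625 kHz, folds to fs − 23.6 kHz = 21.65 kHz.
90.9 kHz mod fs = 0.4 kHz.
0.4 kHz ≤ fs/2 = 22.625 kHz, appears at 0.4 kHz.
66.9 kHz mod fs = 21.65 kHz.
21.65 kHz ≤ fs/2 = 22.625 kHz, appears at 21.65 kHz.
75.4 kHz mod fs = 30.15 kHz.
30.15 kHz > fs/2 = 22.625 kHz, folds to fs − 30.15 kHz = 15.1 kHz.
Distinct values: {0.4 kHz, 15.1 kHz, 17.35 kHz, 21.65 kHz} → 4.

4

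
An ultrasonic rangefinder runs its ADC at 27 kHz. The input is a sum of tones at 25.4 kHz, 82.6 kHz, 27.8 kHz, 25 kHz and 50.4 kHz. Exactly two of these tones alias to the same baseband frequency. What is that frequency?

fs/2 = 13.5 kHz.
25.4 kHz > fs/2 = 13.5 kHz, folds to fs − 25.4 kHz = 1.6 kHz.
82.6 kHz mod fs = 1.6 kHz.
1.6 kHz ≤ fs/2 = 13.5 kHz, appears at 1.6 kHz.
27.8 kHz mod fs = 0.8 kHz.
0.8 kHz ≤ fs/2 = 13.5 kHz, appears at 0.8 kHz.
25 kHz > fs/2 = 13.5 kHz, folds to fs − 25 kHz = 2 kHz.
50.4 kHz mod fs = 23.4 kHz.
23.4 kHz > fs/2 = 13.5 kHz, folds to fs − 23.4 kHz = 3.6 kHz.
25.4 kHz and 82.6 kHz both map to 1.6 kHz.

1.6 kHz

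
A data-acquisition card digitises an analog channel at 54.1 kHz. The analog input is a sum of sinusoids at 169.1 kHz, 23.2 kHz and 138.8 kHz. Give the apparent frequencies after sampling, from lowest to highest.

fs/2 = 27.05 kHz.
169.1 kHz mod fs = 6.8 kHz.
6.8 kHz ≤ fs/2 = 27.05 kHz, appears at 6.8 kHz.
23.2 kHz ≤ fs/2 = 27.05 kHz, passes unchanged.
138.8 kHz mod fs = 30.6 kHz.
30.6 kHz > fs/2 = 27.05 kHz, folds to fs − 30.6 kHz = 23.5 kHz.
Distinct values: {6.8 kHz, 23.2 kHz, 23.5 kHz}.

6.8 kHz, 23.2 kHz, 23.5 kHz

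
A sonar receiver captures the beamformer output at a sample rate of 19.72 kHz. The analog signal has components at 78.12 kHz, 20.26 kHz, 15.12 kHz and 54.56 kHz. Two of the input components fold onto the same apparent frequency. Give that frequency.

4.6 kHz

fs/2 = 9.86 kHz.
78.12 kHz mod fs = 18.96 kHz.
18.96 kHz > fs/2 = 9.86 kHz, folds to fs − 18.96 kHz = 0.76 kHz.
20.26 kHz mod fs = 0.54 kHz.
0.54 kHz ≤ fs/2 = 9.86 kHz, appears at 0.54 kHz.
15.12 kHz > fs/2 = 9.86 kHz, folds to fs − 15.12 kHz = 4.6 kHz.
54.56 kHz mod fs = 15.12 kHz.
15.12 kHz > fs/2 = 9.86 kHz, folds to fs − 15.12 kHz = 4.6 kHz.
15.12 kHz and 54.56 kHz both map to 4.6 kHz.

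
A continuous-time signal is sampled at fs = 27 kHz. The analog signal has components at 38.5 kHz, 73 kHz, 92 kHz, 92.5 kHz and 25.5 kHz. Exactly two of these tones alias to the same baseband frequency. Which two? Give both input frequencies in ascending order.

38.5 kHz, 92.5 kHz

fs/2 = 13.5 kHz.
38.5 kHz mod fs = 11.5 kHz.
11.5 kHz ≤ fs/2 = 13.5 kHz, appears at 11.5 kHz.
73 kHz mod fs = 19 kHz.
19 kHz > fs/2 = 13.5 kHz, folds to fs − 19 kHz = 8 kHz.
92 kHz mod fs = 11 kHz.
11 kHz ≤ fs/2 = 13.5 kHz, appears at 11 kHz.
92.5 kHz mod fs = 11.5 kHz.
11.5 kHz ≤ fs/2 = 13.5 kHz, appears at 11.5 kHz.
25.5 kHz > fs/2 = 13.5 kHz, folds to fs − 25.5 kHz = 1.5 kHz.
38.5 kHz and 92.5 kHz both map to 11.5 kHz.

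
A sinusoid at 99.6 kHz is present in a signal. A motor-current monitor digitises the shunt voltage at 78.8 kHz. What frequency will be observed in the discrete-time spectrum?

20.8 kHz

99.6 kHz mod fs = 20.8 kHz.
20.8 kHz ≤ fs/2 = 39.4 kHz, appears at 20.8 kHz.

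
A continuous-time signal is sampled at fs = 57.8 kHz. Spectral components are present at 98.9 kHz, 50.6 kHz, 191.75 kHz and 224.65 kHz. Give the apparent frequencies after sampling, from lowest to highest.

6.55 kHz, 7.2 kHz, 16.7 kHz, 18.35 kHz

fs/2 = 28.9 kHz.
98.9 kHz mod fs = 41.1 kHz.
41.1 kHz > fs/2 = 28.9 kHz, folds to fs − 41.1 kHz = 16.7 kHz.
50.6 kHz > fs/2 = 28.9 kHz, folds to fs − 50.6 kHz = 7.2 kHz.
191.75 kHz mod fs = 18.35 kHz.
18.35 kHz ≤ fs/2 = 28.9 kHz, appears at 18.35 kHz.
224.65 kHz mod fs = 51.25 kHz.
51.25 kHz > fs/2 = 28.9 kHz, folds to fs − 51.25 kHz = 6.55 kHz.
Distinct values: {6.55 kHz, 7.2 kHz, 16.7 kHz, 18.35 kHz}.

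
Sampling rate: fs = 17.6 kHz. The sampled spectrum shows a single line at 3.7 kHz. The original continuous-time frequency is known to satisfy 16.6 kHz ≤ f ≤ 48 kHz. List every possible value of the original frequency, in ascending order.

21.3 kHz, 31.5 kHz, 38.9 kHz

Frequencies that alias to 3.7 kHz are k·fs ± 3.7 kHz for integer k ≥ 0.
k=0: 3.7 kHz.
k=1: 13.9 kHz, 21.3 kHz.
k=2: 31.5 kHz, 38.9 kHz.
k=3: 49.1 kHz, 56.5 kHz.
Within [16.6 kHz, 48 kHz]: 21.3 kHz, 31.5 kHz, 38.9 kHz.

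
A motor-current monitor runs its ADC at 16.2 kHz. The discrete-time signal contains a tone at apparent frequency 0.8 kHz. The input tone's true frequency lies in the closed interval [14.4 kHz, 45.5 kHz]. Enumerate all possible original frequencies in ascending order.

Frequencies that alias to 0.8 kHz are k·fs ± 0.8 kHz for integer k ≥ 0.
k=0: 0.8 kHz.
k=1: 15.4 kHz, 17 kHz.
k=2: 31.6 kHz, 33.2 kHz.
k=3: 47.8 kHz, 49.4 kHz.
Within [14.4 kHz, 45.5 kHz]: 15.4 kHz, 17 kHz, 31.6 kHz, 33.2 kHz.

15.4 kHz, 17 kHz, 31.6 kHz, 33.2 kHz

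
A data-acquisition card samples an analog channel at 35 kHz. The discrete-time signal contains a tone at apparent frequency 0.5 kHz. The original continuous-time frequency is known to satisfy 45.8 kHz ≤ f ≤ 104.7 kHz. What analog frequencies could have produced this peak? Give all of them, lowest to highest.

Frequencies that alias to 0.5 kHz are k·fs ± 0.5 kHz for integer k ≥ 0.
k=0: 0.5 kHz.
k=1: 34.5 kHz, 35.5 kHz.
k=2: 69.5 kHz, 70.5 kHz.
k=3: 104.5 kHz, 105.5 kHz.
k=4: 139.5 kHz, 140.5 kHz.
Within [45.8 kHz, 104.7 kHz]: 69.5 kHz, 70.5 kHz, 104.5 kHz.

69.5 kHz, 70.5 kHz, 104.5 kHz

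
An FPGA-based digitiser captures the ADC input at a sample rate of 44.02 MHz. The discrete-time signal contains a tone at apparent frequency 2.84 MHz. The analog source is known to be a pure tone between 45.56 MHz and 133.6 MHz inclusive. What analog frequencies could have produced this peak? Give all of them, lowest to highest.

Frequencies that alias to 2.84 MHz are k·fs ± 2.84 MHz for integer k ≥ 0.
k=0: 2.84 MHz.
k=1: 41.18 MHz, 46.86 MHz.
k=2: 85.2 MHz, 90.88 MHz.
k=3: 129.22 MHz, 134.9 MHz.
k=4: 173.24 MHz, 178.92 MHz.
Within [45.56 MHz, 133.6 MHz]: 46.86 MHz, 85.2 MHz, 90.88 MHz, 129.22 MHz.

46.86 MHz, 85.2 MHz, 90.88 MHz, 129.22 MHz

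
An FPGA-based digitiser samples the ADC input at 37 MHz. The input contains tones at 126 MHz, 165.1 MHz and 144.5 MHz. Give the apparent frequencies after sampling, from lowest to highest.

fs/2 = 18.5 MHz.
126 MHz mod fs = 15 MHz.
15 MHz ≤ fs/2 = 18.5 MHz, appears at 15 MHz.
165.1 MHz mod fs = 17.1 MHz.
17.1 MHz ≤ fs/2 = 18.5 MHz, appears at 17.1 MHz.
144.5 MHz mod fs = 33.5 MHz.
33.5 MHz > fs/2 = 18.5 MHz, folds to fs − 33.5 MHz = 3.5 MHz.
Distinct values: {3.5 MHz, 15 MHz, 17.1 MHz}.

3.5 MHz, 15 MHz, 17.1 MHz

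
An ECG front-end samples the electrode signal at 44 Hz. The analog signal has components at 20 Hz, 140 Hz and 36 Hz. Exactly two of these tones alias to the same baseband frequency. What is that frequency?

fs/2 = 22 Hz.
20 Hz ≤ fs/2 = 22 Hz, passes unchanged.
140 Hz mod fs = 8 Hz.
8 Hz ≤ fs/2 = 22 Hz, appears at 8 Hz.
36 Hz > fs/2 = 22 Hz, folds to fs − 36 Hz = 8 Hz.
36 Hz and 140 Hz both map to 8 Hz.

8 Hz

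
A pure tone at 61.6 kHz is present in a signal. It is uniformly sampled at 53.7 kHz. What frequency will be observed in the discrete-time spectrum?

61.6 kHz mod fs = 7.9 kHz.
7.9 kHz ≤ fs/2 = 26.85 kHz, appears at 7.9 kHz.

7.9 kHz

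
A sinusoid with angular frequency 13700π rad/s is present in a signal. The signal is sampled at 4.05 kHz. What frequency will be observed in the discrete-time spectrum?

1.25 kHz

ω = 13700π rad/s → f = ω/(2π) = 6850 Hz = 6.85 kHz.
6.85 kHz mod fs = 2.8 kHz.
2.8 kHz > fs/2 = 2.025 kHz, folds to fs − 2.8 kHz = 1.25 kHz.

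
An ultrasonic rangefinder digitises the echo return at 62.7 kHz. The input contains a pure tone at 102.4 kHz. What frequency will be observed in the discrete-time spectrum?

23 kHz

102.4 kHz mod fs = 39.7 kHz.
39.7 kHz > fs/2 = 31.35 kHz, folds to fs − 39.7 kHz = 23 kHz.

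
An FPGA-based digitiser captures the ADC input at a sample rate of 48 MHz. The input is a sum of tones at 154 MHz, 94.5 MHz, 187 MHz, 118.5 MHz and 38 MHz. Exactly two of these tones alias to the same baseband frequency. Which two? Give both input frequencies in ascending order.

fs/2 = 24 MHz.
154 MHz mod fs = 10 MHz.
10 MHz ≤ fs/2 = 24 MHz, appears at 10 MHz.
94.5 MHz mod fs = 46.5 MHz.
46.5 MHz > fs/2 = 24 MHz, folds to fs − 46.5 MHz = 1.5 MHz.
187 MHz mod fs = 43 MHz.
43 MHz > fs/2 = 24 MHz, folds to fs − 43 MHz = 5 MHz.
118.5 MHz mod fs = 22.5 MHz.
22.5 MHz ≤ fs/2 = 24 MHz, appears at 22.5 MHz.
38 MHz > fs/2 = 24 MHz, folds to fs − 38 MHz = 10 MHz.
38 MHz and 154 MHz both map to 10 MHz.

38 MHz, 154 MHz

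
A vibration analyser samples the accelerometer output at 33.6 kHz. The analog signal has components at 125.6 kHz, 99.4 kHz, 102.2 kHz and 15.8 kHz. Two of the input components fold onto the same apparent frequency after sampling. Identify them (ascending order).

fs/2 = 16.8 kHz.
125.6 kHz mod fs = 24.8 kHz.
24.8 kHz > fs/2 = 16.8 kHz, folds to fs − 24.8 kHz = 8.8 kHz.
99.4 kHz mod fs = 32.2 kHz.
32.2 kHz > fs/2 = 16.8 kHz, folds to fs − 32.2 kHz = 1.4 kHz.
102.2 kHz mod fs = 1.4 kHz.
1.4 kHz ≤ fs/2 = 16.8 kHz, appears at 1.4 kHz.
15.8 kHz ≤ fs/2 = 16.8 kHz, passes unchanged.
99.4 kHz and 102.2 kHz both map to 1.4 kHz.

99.4 kHz, 102.2 kHz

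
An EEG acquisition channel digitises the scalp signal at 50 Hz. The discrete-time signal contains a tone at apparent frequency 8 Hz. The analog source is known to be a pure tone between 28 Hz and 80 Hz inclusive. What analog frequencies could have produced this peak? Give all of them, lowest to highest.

Frequencies that alias to 8 Hz are k·fs ± 8 Hz for integer k ≥ 0.
k=0: 8 Hz.
k=1: 42 Hz, 58 Hz.
k=2: 92 Hz, 108 Hz.
Within [28 Hz, 80 Hz]: 42 Hz, 58 Hz.

42 Hz, 58 Hz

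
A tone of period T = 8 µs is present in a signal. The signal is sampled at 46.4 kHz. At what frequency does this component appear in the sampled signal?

14.2 kHz

T = 8 µs → f = 1/T = 125 kHz.
125 kHz mod fs = 32.2 kHz.
32.2 kHz > fs/2 = 23.2 kHz, folds to fs − 32.2 kHz = 14.2 kHz.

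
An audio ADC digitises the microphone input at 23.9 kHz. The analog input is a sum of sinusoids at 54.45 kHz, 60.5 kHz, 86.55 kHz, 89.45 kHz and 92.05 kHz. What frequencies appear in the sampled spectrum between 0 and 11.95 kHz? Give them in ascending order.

fs/2 = 11.95 kHz.
54.45 kHz mod fs = 6.65 kHz.
6.65 kHz ≤ fs/2 = 11.95 kHz, appears at 6.65 kHz.
60.5 kHz mod fs = 12.7 kHz.
12.7 kHz > fs/2 = 11.95 kHz, folds to fs − 12.7 kHz = 11.2 kHz.
86.55 kHz mod fs = 14.85 kHz.
14.85 kHz > fs/2 = 11.95 kHz, folds to fs − 14.85 kHz = 9.05 kHz.
89.45 kHz mod fs = 17.75 kHz.
17.75 kHz > fs/2 = 11.95 kHz, folds to fs − 17.75 kHz = 6.15 kHz.
92.05 kHz mod fs = 20.35 kHz.
20.35 kHz > fs/2 = 11.95 kHz, folds to fs − 20.35 kHz = 3.55 kHz.
Distinct values: {3.55 kHz, 6.15 kHz, 6.65 kHz, 9.05 kHz, 11.2 kHz}.

3.55 kHz, 6.15 kHz, 6.65 kHz, 9.05 kHz, 11.2 kHz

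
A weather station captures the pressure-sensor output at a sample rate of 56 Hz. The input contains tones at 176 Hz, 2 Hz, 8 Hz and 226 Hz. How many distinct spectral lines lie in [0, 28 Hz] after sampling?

2

fs/2 = 28 Hz.
176 Hz mod fs = 8 Hz.
8 Hz ≤ fs/2 = 28 Hz, appears at 8 Hz.
2 Hz ≤ fs/2 = 28 Hz, passes unchanged.
8 Hz ≤ fs/2 = 28 Hz, passes unchanged.
226 Hz mod fs = 2 Hz.
2 Hz ≤ fs/2 = 28 Hz, appears at 2 Hz.
Distinct values: {2 Hz, 8 Hz} → 2.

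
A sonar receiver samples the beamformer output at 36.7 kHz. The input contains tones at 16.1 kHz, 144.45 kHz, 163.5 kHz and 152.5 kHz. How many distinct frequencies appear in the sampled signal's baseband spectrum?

fs/2 = 18.35 kHz.
16.1 kHz ≤ fs/2 = 18.35 kHz, passes unchanged.
144.45 kHz mod fs = 34.35 kHz.
34.35 kHz > fs/2 = 18.35 kHz, folds to fs − 34.35 kHz = 2.35 kHz.
163.5 kHz mod fs = 16.7 kHz.
16.7 kHz ≤ fs/2 = 18.35 kHz, appears at 16.7 kHz.
152.5 kHz mod fs = 5.7 kHz.
5.7 kHz ≤ fs/2 = 18.35 kHz, appears at 5.7 kHz.
Distinct values: {2.35 kHz, 5.7 kHz, 16.1 kHz, 16.7 kHz} → 4.

4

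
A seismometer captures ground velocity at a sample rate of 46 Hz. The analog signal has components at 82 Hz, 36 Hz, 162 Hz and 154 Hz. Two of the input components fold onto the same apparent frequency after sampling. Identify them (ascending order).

36 Hz, 82 Hz

fs/2 = 23 Hz.
82 Hz mod fs = 36 Hz.
36 Hz > fs/2 = 23 Hz, folds to fs − 36 Hz = 10 Hz.
36 Hz > fs/2 = 23 Hz, folds to fs − 36 Hz = 10 Hz.
162 Hz mod fs = 24 Hz.
24 Hz > fs/2 = 23 Hz, folds to fs − 24 Hz = 22 Hz.
154 Hz mod fs = 16 Hz.
16 Hz ≤ fs/2 = 23 Hz, appears at 16 Hz.
36 Hz and 82 Hz both map to 10 Hz.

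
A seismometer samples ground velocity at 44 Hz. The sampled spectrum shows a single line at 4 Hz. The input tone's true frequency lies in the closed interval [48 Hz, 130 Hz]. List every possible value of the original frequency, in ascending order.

48 Hz, 84 Hz, 92 Hz, 128 Hz

Frequencies that alias to 4 Hz are k·fs ± 4 Hz for integer k ≥ 0.
k=0: 4 Hz.
k=1: 40 Hz, 48 Hz.
k=2: 84 Hz, 92 Hz.
k=3: 128 Hz, 136 Hz.
k=4: 172 Hz, 180 Hz.
Within [48 Hz, 130 Hz]: 48 Hz, 84 Hz, 92 Hz, 128 Hz.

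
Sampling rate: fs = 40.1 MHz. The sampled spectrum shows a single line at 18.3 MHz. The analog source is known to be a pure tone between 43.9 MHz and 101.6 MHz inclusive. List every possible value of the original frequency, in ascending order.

58.4 MHz, 61.9 MHz, 98.5 MHz

Frequencies that alias to 18.3 MHz are k·fs ± 18.3 MHz for integer k ≥ 0.
k=0: 18.3 MHz.
k=1: 21.8 MHz, 58.4 MHz.
k=2: 61.9 MHz, 98.5 MHz.
k=3: 102 MHz, 138.6 MHz.
Within [43.9 MHz, 101.6 MHz]: 58.4 MHz, 61.9 MHz, 98.5 MHz.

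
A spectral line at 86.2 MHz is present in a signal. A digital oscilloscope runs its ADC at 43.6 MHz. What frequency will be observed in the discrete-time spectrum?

86.2 MHz mod fs = 42.6 MHz.
42.6 MHz > fs/2 = 21.8 MHz, folds to fs − 42.6 MHz = 1 MHz.

1 MHz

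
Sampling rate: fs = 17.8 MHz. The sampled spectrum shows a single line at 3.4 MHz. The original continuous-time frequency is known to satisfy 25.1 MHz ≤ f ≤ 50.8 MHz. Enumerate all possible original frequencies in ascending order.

Frequencies that alias to 3.4 MHz are k·fs ± 3.4 MHz for integer k ≥ 0.
k=0: 3.4 MHz.
k=1: 14.4 MHz, 21.2 MHz.
k=2: 32.2 MHz, 39 MHz.
k=3: 50 MHz, 56.8 MHz.
k=4: 67.8 MHz, 74.6 MHz.
Within [25.1 MHz, 50.8 MHz]: 32.2 MHz, 39 MHz, 50 MHz.

32.2 MHz, 39 MHz, 50 MHz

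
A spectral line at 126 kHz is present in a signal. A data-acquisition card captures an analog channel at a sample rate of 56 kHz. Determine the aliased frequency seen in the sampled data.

126 kHz mod fs = 14 kHz.
14 kHz ≤ fs/2 = 28 kHz, appears at 14 kHz.

14 kHz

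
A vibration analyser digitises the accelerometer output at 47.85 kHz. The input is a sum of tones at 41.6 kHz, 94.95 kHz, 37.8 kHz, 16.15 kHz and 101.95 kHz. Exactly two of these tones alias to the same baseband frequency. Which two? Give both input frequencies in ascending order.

fs/2 = 23.925 kHz.
41.6 kHz > fs/2 = 23.925 kHz, folds to fs − 41.6 kHz = 6.25 kHz.
94.95 kHz mod fs = 47.1 kHz.
47.1 kHz > fs/2 = 23.925 kHz, folds to fs − 47.1 kHz = 0.75 kHz.
37.8 kHz > fs/2 = 23.925 kHz, folds to fs − 37.8 kHz = 10.05 kHz.
16.15 kHz ≤ fs/2 = 23.925 kHz, passes unchanged.
101.95 kHz mod fs = 6.25 kHz.
6.25 kHz ≤ fs/2 = 23.925 kHz, appears at 6.25 kHz.
41.6 kHz and 101.95 kHz both map to 6.25 kHz.

41.6 kHz, 101.95 kHz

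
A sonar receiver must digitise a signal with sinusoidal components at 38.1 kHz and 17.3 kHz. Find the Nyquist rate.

Highest-frequency component: 38.1 kHz.
Nyquist rate = 2 × 38.1 kHz = 76.2 kHz.

76.2 kHz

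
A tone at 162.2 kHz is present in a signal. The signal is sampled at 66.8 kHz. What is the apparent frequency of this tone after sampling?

28.6 kHz

162.2 kHz mod fs = 28.6 kHz.
28.6 kHz ≤ fs/2 = 33.4 kHz, appears at 28.6 kHz.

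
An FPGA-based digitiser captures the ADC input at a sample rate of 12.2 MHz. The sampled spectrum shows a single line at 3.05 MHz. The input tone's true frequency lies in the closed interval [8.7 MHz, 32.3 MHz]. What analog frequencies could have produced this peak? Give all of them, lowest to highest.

9.15 MHz, 15.25 MHz, 21.35 MHz, 27.45 MHz

Frequencies that alias to 3.05 MHz are k·fs ± 3.05 MHz for integer k ≥ 0.
k=0: 3.05 MHz.
k=1: 9.15 MHz, 15.25 MHz.
k=2: 21.35 MHz, 27.45 MHz.
k=3: 33.55 MHz, 39.65 MHz.
Within [8.7 MHz, 32.3 MHz]: 9.15 MHz, 15.25 MHz, 21.35 MHz, 27.45 MHz.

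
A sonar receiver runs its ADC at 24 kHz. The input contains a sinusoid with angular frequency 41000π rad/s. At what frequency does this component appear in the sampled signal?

ω = 41000π rad/s → f = ω/(2π) = 20500 Hz = 20.5 kHz.
20.5 kHz > fs/2 = 12 kHz, folds to fs − 20.5 kHz = 3.5 kHz.

3.5 kHz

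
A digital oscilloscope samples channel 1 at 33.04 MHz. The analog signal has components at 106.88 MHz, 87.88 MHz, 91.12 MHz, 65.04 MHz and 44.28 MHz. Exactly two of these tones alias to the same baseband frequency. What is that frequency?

11.24 MHz

fs/2 = 16.52 MHz.
106.88 MHz mod fs = 7.76 MHz.
7.76 MHz ≤ fs/2 = 16.52 MHz, appears at 7.76 MHz.
87.88 MHz mod fs = 21.8 MHz.
21.8 MHz > fs/2 = 16.52 MHz, folds to fs − 21.8 MHz = 11.24 MHz.
91.12 MHz mod fs = 25.04 MHz.
25.04 MHz > fs/2 = 16.52 MHz, folds to fs − 25.04 MHz = 8 MHz.
65.04 MHz mod fs = 32 MHz.
32 MHz > fs/2 = 16.52 MHz, folds to fs − 32 MHz = 1.04 MHz.
44.28 MHz mod fs = 11.24 MHz.
11.24 MHz ≤ fs/2 = 16.52 MHz, appears at 11.24 MHz.
44.28 MHz and 87.88 MHz both map to 11.24 MHz.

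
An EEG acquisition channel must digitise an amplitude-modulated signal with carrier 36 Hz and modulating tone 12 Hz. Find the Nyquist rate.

AM sidebands sit at fc ± fm = 24 Hz and 48 Hz.
Highest-frequency component: 48 Hz.
Nyquist rate = 2 × 48 Hz = 96 Hz.

96 Hz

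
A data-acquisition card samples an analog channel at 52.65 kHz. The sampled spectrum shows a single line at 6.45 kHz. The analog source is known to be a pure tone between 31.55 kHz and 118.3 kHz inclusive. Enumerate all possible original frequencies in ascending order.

Frequencies that alias to 6.45 kHz are k·fs ± 6.45 kHz for integer k ≥ 0.
k=0: 6.45 kHz.
k=1: 46.2 kHz, 59.1 kHz.
k=2: 98.85 kHz, 111.75 kHz.
k=3: 151.5 kHz, 164.4 kHz.
Within [31.55 kHz, 118.3 kHz]: 46.2 kHz, 59.1 kHz, 98.85 kHz, 111.75 kHz.

46.2 kHz, 59.1 kHz, 98.85 kHz, 111.75 kHz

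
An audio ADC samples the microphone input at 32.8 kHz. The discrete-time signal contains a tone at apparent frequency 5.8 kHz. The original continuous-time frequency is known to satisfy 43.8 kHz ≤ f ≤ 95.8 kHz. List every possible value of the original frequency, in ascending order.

Frequencies that alias to 5.8 kHz are k·fs ± 5.8 kHz for integer k ≥ 0.
k=0: 5.8 kHz.
k=1: 27 kHz, 38.6 kHz.
k=2: 59.8 kHz, 71.4 kHz.
k=3: 92.6 kHz, 104.2 kHz.
k=4: 125.4 kHz, 137 kHz.
Within [43.8 kHz, 95.8 kHz]: 59.8 kHz, 71.4 kHz, 92.6 kHz.

59.8 kHz, 71.4 kHz, 92.6 kHz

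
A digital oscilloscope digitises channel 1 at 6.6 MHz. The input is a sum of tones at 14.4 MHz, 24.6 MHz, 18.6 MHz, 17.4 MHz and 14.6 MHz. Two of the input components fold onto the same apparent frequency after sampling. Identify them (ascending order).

fs/2 = 3.3 MHz.
14.4 MHz mod fs = 1.2 MHz.
1.2 MHz ≤ fs/2 = 3.3 MHz, appears at 1.2 MHz.
24.6 MHz mod fs = 4.8 MHz.
4.8 MHz > fs/2 = 3.3 MHz, folds to fs − 4.8 MHz = 1.8 MHz.
18.6 MHz mod fs = 5.4 MHz.
5.4 MHz > fs/2 = 3.3 MHz, folds to fs − 5.4 MHz = 1.2 MHz.
17.4 MHz mod fs = 4.2 MHz.
4.2 MHz > fs/2 = 3.3 MHz, folds to fs − 4.2 MHz = 2.4 MHz.
14.6 MHz mod fs = 1.4 MHz.
1.4 MHz ≤ fs/2 = 3.3 MHz, appears at 1.4 MHz.
14.4 MHz and 18.6 MHz both map to 1.2 MHz.

14.4 MHz, 18.6 MHz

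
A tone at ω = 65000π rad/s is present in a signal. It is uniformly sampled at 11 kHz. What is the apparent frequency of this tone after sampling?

ω = 65000π rad/s → f = ω/(2π) = 32500 Hz = 32.5 kHz.
32.5 kHz mod fs = 10.5 kHz.
10.5 kHz > fs/2 = 5.5 kHz, folds to fs − 10.5 kHz = 0.5 kHz.

0.5 kHz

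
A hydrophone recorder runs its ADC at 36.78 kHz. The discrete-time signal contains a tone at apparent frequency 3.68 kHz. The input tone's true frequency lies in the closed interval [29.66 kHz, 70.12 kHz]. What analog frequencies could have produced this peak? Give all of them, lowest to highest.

Frequencies that alias to 3.68 kHz are k·fs ± 3.68 kHz for integer k ≥ 0.
k=0: 3.68 kHz.
k=1: 33.1 kHz, 40.46 kHz.
k=2: 69.88 kHz, 77.24 kHz.
k=3: 106.66 kHz, 114.02 kHz.
Within [29.66 kHz, 70.12 kHz]: 33.1 kHz, 40.46 kHz, 69.88 kHz.

33.1 kHz, 40.46 kHz, 69.88 kHz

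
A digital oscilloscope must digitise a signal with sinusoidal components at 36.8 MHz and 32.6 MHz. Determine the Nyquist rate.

Highest-frequency component: 36.8 MHz.
Nyquist rate = 2 × 36.8 MHz = 73.6 MHz.

73.6 MHz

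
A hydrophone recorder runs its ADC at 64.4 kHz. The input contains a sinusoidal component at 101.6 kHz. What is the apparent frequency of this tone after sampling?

27.2 kHz

101.6 kHz mod fs = 37.2 kHz.
37.2 kHz > fs/2 = 32.2 kHz, folds to fs − 37.2 kHz = 27.2 kHz.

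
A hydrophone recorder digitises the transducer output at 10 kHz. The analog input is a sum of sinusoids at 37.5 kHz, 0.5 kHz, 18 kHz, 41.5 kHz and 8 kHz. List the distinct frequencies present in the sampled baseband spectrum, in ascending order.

fs/2 = 5 kHz.
37.5 kHz mod fs = 7.5 kHz.
7.5 kHz > fs/2 = 5 kHz, folds to fs − 7.5 kHz = 2.5 kHz.
0.5 kHz ≤ fs/2 = 5 kHz, passes unchanged.
18 kHz mod fs = 8 kHz.
8 kHz > fs/2 = 5 kHz, folds to fs − 8 kHz = 2 kHz.
41.5 kHz mod fs = 1.5 kHz.
1.5 kHz ≤ fs/2 = 5 kHz, appears at 1.5 kHz.
8 kHz > fs/2 = 5 kHz, folds to fs − 8 kHz = 2 kHz.
Distinct values: {0.5 kHz, 1.5 kHz, 2 kHz, 2.5 kHz}.

0.5 kHz, 1.5 kHz, 2 kHz, 2.5 kHz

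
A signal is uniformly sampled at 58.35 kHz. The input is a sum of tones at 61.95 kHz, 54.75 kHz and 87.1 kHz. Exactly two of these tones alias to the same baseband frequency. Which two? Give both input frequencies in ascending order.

54.75 kHz, 61.95 kHz

fs/2 = 29.175 kHz.
61.95 kHz mod fs = 3.6 kHz.
3.6 kHz ≤ fs/2 = 29.175 kHz, appears at 3.6 kHz.
54.75 kHz > fs/2 = 29.175 kHz, folds to fs − 54.75 kHz = 3.6 kHz.
87.1 kHz mod fs = 28.75 kHz.
28.75 kHz ≤ fs/2 = 29.175 kHz, appears at 28.75 kHz.
54.75 kHz and 61.95 kHz both map to 3.6 kHz.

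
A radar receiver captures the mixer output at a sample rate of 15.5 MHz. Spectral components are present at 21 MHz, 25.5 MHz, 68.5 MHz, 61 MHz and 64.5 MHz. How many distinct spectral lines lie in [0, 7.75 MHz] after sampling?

4

fs/2 = 7.75 MHz.
21 MHz mod fs = 5.5 MHz.
5.5 MHz ≤ fs/2 = 7.75 MHz, appears at 5.5 MHz.
25.5 MHz mod fs = 10 MHz.
10 MHz > fs/2 = 7.75 MHz, folds to fs − 10 MHz = 5.5 MHz.
68.5 MHz mod fs = 6.5 MHz.
6.5 MHz ≤ fs/2 = 7.75 MHz, appears at 6.5 MHz.
61 MHz mod fs = 14.5 MHz.
14.5 MHz > fs/2 = 7.75 MHz, folds to fs − 14.5 MHz = 1 MHz.
64.5 MHz mod fs = 2.5 MHz.
2.5 MHz ≤ fs/2 = 7.75 MHz, appears at 2.5 MHz.
Distinct values: {1 MHz, 2.5 MHz, 5.5 MHz, 6.5 MHz} → 4.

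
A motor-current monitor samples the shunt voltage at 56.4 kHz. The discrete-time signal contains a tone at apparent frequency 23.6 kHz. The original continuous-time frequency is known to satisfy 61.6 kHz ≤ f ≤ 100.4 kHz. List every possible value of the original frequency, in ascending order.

Frequencies that alias to 23.6 kHz are k·fs ± 23.6 kHz for integer k ≥ 0.
k=0: 23.6 kHz.
k=1: 32.8 kHz, 80 kHz.
k=2: 89.2 kHz, 136.4 kHz.
k=3: 145.6 kHz, 192.8 kHz.
Within [61.6 kHz, 100.4 kHz]: 80 kHz, 89.2 kHz.

80 kHz, 89.2 kHz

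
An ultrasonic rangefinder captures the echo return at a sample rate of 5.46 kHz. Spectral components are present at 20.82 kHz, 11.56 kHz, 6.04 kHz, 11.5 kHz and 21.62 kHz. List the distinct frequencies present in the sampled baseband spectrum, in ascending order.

fs/2 = 2.73 kHz.
20.82 kHz mod fs = 4.44 kHz.
4.44 kHz > fs/2 = 2.73 kHz, folds to fs − 4.44 kHz = 1.02 kHz.
11.56 kHz mod fs = 0.64 kHz.
0.64 kHz ≤ fs/2 = 2.73 kHz, appears at 0.64 kHz.
6.04 kHz mod fs = 0.58 kHz.
0.58 kHz ≤ fs/2 = 2.73 kHz, appears at 0.58 kHz.
11.5 kHz mod fs = 0.58 kHz.
0.58 kHz ≤ fs/2 = 2.73 kHz, appears at 0.58 kHz.
21.62 kHz mod fs = 5.24 kHz.
5.24 kHz > fs/2 = 2.73 kHz, folds to fs − 5.24 kHz = 0.22 kHz.
Distinct values: {0.22 kHz, 0.58 kHz, 0.64 kHz, 1.02 kHz}.

0.22 kHz, 0.58 kHz, 0.64 kHz, 1.02 kHz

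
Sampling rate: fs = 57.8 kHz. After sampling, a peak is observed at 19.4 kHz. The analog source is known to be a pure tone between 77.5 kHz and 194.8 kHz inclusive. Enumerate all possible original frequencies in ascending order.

Frequencies that alias to 19.4 kHz are k·fs ± 19.4 kHz for integer k ≥ 0.
k=0: 19.4 kHz.
k=1: 38.4 kHz, 77.2 kHz.
k=2: 96.2 kHz, 135 kHz.
k=3: 154 kHz, 192.8 kHz.
k=4: 211.8 kHz, 250.6 kHz.
Within [77.5 kHz, 194.8 kHz]: 96.2 kHz, 135 kHz, 154 kHz, 192.8 kHz.

96.2 kHz, 135 kHz, 154 kHz, 192.8 kHz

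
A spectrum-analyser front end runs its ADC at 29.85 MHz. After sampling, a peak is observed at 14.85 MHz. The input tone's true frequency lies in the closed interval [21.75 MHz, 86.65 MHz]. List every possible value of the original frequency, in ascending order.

Frequencies that alias to 14.85 MHz are k·fs ± 14.85 MHz for integer k ≥ 0.
k=0: 14.85 MHz.
k=1: 15 MHz, 44.7 MHz.
k=2: 44.85 MHz, 74.55 MHz.
k=3: 74.7 MHz, 104.4 MHz.
k=4: 104.55 MHz, 134.25 MHz.
Within [21.75 MHz, 86.65 MHz]: 44.7 MHz, 44.85 MHz, 74.55 MHz, 74.7 MHz.

44.7 MHz, 44.85 MHz, 74.55 MHz, 74.7 MHz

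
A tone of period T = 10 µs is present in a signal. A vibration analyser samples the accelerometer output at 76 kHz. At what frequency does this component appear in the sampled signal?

24 kHz

T = 10 µs → f = 1/T = 100 kHz.
100 kHz mod fs = 24 kHz.
24 kHz ≤ fs/2 = 38 kHz, appears at 24 kHz.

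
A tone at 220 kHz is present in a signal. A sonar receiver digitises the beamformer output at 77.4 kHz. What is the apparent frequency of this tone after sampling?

12.2 kHz

220 kHz mod fs = 65.2 kHz.
65.2 kHz > fs/2 = 38.7 kHz, folds to fs − 65.2 kHz = 12.2 kHz.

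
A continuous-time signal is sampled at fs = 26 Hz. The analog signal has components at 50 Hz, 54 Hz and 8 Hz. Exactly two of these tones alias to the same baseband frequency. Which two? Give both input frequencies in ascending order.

fs/2 = 13 Hz.
50 Hz mod fs = 24 Hz.
24 Hz > fs/2 = 13 Hz, folds to fs − 24 Hz = 2 Hz.
54 Hz mod fs = 2 Hz.
2 Hz ≤ fs/2 = 13 Hz, appears at 2 Hz.
8 Hz ≤ fs/2 = 13 Hz, passes unchanged.
50 Hz and 54 Hz both map to 2 Hz.

50 Hz, 54 Hz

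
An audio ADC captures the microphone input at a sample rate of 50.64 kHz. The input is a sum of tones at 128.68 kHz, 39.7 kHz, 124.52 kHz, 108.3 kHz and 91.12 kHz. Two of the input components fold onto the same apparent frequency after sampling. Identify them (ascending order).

fs/2 = 25.32 kHz.
128.68 kHz mod fs = 27.4 kHz.
27.4 kHz > fs/2 = 25.32 kHz, folds to fs − 27.4 kHz = 23.24 kHz.
39.7 kHz > fs/2 = 25.32 kHz, folds to fs − 39.7 kHz = 10.94 kHz.
124.52 kHz mod fs = 23.24 kHz.
23.24 kHz ≤ fs/2 = 25.32 kHz, appears at 23.24 kHz.
108.3 kHz mod fs = 7.02 kHz.
7.02 kHz ≤ fs/2 = 25.32 kHz, appears at 7.02 kHz.
91.12 kHz mod fs = 40.48 kHz.
40.48 kHz > fs/2 = 25.32 kHz, folds to fs − 40.48 kHz = 10.16 kHz.
124.52 kHz and 128.68 kHz both map to 23.24 kHz.

124.52 kHz, 128.68 kHz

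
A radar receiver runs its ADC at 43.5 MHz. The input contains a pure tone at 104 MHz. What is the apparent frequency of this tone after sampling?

17 MHz

104 MHz mod fs = 17 MHz.
17 MHz ≤ fs/2 = 21.75 MHz, appears at 17 MHz.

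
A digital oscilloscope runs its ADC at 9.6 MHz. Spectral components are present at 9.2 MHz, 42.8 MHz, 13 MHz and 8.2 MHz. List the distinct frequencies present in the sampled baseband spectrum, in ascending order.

fs/2 = 4.8 MHz.
9.2 MHz > fs/2 = 4.8 MHz, folds to fs − 9.2 MHz = 0.4 MHz.
42.8 MHz mod fs = 4.4 MHz.
4.4 MHz ≤ fs/2 = 4.8 MHz, appears at 4.4 MHz.
13 MHz mod fs = 3.4 MHz.
3.4 MHz ≤ fs/2 = 4.8 MHz, appears at 3.4 MHz.
8.2 MHz > fs/2 = 4.8 MHz, folds to fs − 8.2 MHz = 1.4 MHz.
Distinct values: {0.4 MHz, 1.4 MHz, 3.4 MHz, 4.4 MHz}.

0.4 MHz, 1.4 MHz, 3.4 MHz, 4.4 MHz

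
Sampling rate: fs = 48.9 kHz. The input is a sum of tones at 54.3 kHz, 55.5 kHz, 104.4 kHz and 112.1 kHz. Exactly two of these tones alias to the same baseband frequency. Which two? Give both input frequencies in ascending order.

55.5 kHz, 104.4 kHz

fs/2 = 24.45 kHz.
54.3 kHz mod fs = 5.4 kHz.
5.4 kHz ≤ fs/2 = 24.45 kHz, appears at 5.4 kHz.
55.5 kHz mod fs = 6.6 kHz.
6.6 kHz ≤ fs/2 = 24.45 kHz, appears at 6.6 kHz.
104.4 kHz mod fs = 6.6 kHz.
6.6 kHz ≤ fs/2 = 24.45 kHz, appears at 6.6 kHz.
112.1 kHz mod fs = 14.3 kHz.
14.3 kHz ≤ fs/2 = 24.45 kHz, appears at 14.3 kHz.
55.5 kHz and 104.4 kHz both map to 6.6 kHz.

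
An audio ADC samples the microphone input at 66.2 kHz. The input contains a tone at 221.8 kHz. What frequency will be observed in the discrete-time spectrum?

221.8 kHz mod fs = 23.2 kHz.
23.2 kHz ≤ fs/2 = 33.1 kHz, appears at 23.2 kHz.

23.2 kHz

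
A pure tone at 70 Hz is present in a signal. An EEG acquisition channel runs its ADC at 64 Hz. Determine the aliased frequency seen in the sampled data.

70 Hz mod fs = 6 Hz.
6 Hz ≤ fs/2 = 32 Hz, appears at 6 Hz.

6 Hz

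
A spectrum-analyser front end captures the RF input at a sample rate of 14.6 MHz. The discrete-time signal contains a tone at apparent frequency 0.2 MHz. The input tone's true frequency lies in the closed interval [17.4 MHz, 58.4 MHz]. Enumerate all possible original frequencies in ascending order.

29 MHz, 29.4 MHz, 43.6 MHz, 44 MHz, 58.2 MHz

Frequencies that alias to 0.2 MHz are k·fs ± 0.2 MHz for integer k ≥ 0.
k=0: 0.2 MHz.
k=1: 14.4 MHz, 14.8 MHz.
k=2: 29 MHz, 29.4 MHz.
k=3: 43.6 MHz, 44 MHz.
k=4: 58.2 MHz, 58.6 MHz.
k=5: 72.8 MHz, 73.2 MHz.
Within [17.4 MHz, 58.4 MHz]: 29 MHz, 29.4 MHz, 43.6 MHz, 44 MHz, 58.2 MHz.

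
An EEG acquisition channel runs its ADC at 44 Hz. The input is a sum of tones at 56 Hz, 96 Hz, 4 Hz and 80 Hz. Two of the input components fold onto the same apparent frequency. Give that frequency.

8 Hz

fs/2 = 22 Hz.
56 Hz mod fs = 12 Hz.
12 Hz ≤ fs/2 = 22 Hz, appears at 12 Hz.
96 Hz mod fs = 8 Hz.
8 Hz ≤ fs/2 = 22 Hz, appears at 8 Hz.
4 Hz ≤ fs/2 = 22 Hz, passes unchanged.
80 Hz mod fs = 36 Hz.
36 Hz > fs/2 = 22 Hz, folds to fs − 36 Hz = 8 Hz.
80 Hz and 96 Hz both map to 8 Hz.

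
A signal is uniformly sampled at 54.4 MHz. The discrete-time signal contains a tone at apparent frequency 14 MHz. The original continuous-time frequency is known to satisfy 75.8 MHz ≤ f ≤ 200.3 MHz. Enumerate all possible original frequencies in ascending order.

94.8 MHz, 122.8 MHz, 149.2 MHz, 177.2 MHz

Frequencies that alias to 14 MHz are k·fs ± 14 MHz for integer k ≥ 0.
k=0: 14 MHz.
k=1: 40.4 MHz, 68.4 MHz.
k=2: 94.8 MHz, 122.8 MHz.
k=3: 149.2 MHz, 177.2 MHz.
k=4: 203.6 MHz, 231.6 MHz.
Within [75.8 MHz, 200.3 MHz]: 94.8 MHz, 122.8 MHz, 149.2 MHz, 177.2 MHz.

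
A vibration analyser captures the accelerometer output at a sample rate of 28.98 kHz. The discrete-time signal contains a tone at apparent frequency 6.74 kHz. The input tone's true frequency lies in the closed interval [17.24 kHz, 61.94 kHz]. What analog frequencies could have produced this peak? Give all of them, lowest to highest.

22.24 kHz, 35.72 kHz, 51.22 kHz

Frequencies that alias to 6.74 kHz are k·fs ± 6.74 kHz for integer k ≥ 0.
k=0: 6.74 kHz.
k=1: 22.24 kHz, 35.72 kHz.
k=2: 51.22 kHz, 64.7 kHz.
k=3: 80.2 kHz, 93.68 kHz.
Within [17.24 kHz, 61.94 kHz]: 22.24 kHz, 35.72 kHz, 51.22 kHz.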